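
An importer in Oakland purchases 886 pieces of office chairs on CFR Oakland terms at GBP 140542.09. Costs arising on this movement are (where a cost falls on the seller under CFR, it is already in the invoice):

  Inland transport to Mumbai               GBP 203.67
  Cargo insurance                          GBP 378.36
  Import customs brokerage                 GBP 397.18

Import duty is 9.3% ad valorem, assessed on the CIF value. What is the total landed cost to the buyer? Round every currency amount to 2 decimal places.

CFR: the seller pays costs through ocean freight to the destination port, but not insurance.
Already in the invoice (seller's account under CFR): inland to port — exclude.
CIF value = CFR price + insurance = 140542.09 + 378.36 = 140920.45
Import duty = 140920.45 × 9.3% = 13105.60
Buyer bears: insurance 378.36 + brokerage 397.18 + duty 13105.60 = 13881.14
Landed cost = invoice 140542.09 + 13881.14 = 154423.23

Total landed cost: GBP 154423.23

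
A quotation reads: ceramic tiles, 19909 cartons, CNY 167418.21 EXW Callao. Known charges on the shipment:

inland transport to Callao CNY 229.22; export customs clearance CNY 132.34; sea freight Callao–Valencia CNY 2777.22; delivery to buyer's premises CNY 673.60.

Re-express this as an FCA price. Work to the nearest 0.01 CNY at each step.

Not relevant to the conversion: freight, delivery — on the buyer under both terms; not part of either seller's price.
From EXW to FCA, the seller additionally bears: inland to port, export clearance.
FCA price = 167418.21 + 229.22 + 132.34 = 167779.77

FCA price: CNY 167779.77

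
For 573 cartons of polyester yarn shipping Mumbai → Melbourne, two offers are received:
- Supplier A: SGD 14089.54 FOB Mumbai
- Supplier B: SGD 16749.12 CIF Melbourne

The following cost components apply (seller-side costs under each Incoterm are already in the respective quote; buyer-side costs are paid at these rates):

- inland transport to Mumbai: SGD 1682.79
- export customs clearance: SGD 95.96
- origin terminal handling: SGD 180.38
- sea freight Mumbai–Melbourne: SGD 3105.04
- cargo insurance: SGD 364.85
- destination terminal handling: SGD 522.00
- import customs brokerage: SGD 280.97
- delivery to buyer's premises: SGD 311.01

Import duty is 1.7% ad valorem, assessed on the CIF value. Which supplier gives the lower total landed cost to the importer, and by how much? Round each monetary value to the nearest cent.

Supplier B is cheaper by SGD 824.08

Supplier A (FOB):
CIF value = FOB price + freight + insurance = 14089.54 + 3105.04 + 364.85 = 17559.43
Import duty = 17559.43 × 1.7% = 298.51
Buyer bears (A): 3105.04 + 364.85 + 522.00 + 280.97 + 311.01 = 4583.87
Landed cost (A) = invoice 14089.54 + 4583.87 + duty 298.51 = 18971.92
Supplier B (CIF):
The CIF price already equals the CIF value: 16749.12
Import duty = 16749.12 × 1.7% = 284.74
Buyer bears (B): 522.00 + 280.97 + 311.01 = 1113.98
Landed cost (B) = invoice 16749.12 + 1113.98 + duty 284.74 = 18147.84
Difference = |18971.92 − 18147.84| = 824.08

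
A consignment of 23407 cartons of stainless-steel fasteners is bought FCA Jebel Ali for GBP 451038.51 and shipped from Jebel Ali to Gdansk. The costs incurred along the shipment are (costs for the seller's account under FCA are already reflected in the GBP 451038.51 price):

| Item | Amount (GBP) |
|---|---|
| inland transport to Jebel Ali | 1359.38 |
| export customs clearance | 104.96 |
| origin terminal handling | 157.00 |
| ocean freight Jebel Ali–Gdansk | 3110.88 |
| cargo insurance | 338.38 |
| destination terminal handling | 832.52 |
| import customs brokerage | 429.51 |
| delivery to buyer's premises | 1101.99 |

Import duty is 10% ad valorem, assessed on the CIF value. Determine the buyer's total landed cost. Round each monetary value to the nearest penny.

FCA: the seller delivers export-cleared goods to the carrier; the buyer bears costs from that point.
Already in the invoice (seller's account under FCA): inland to port, export clearance — exclude.
CIF value = FCA price + origin terminal + freight + insurance = 451038.51 + 157.00 + 3110.88 + 338.38 = 454644.77
Import duty = 454644.77 × 10% = 45464.48
Buyer bears: origin terminal 157.00 + freight 3110.88 + insurance 338.38 + destination terminal 832.52 + brokerage 429.51 + delivery 1101.99 + duty 45464.48 = 51434.76
Landed cost = invoice 451038.51 + 51434.76 = 502473.27

Total landed cost: GBP 502473.27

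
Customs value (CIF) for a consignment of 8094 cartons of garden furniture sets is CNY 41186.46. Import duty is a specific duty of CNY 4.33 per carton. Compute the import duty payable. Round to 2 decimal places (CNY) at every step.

Import duty: CNY 35047.02

Import duty = 8094 × 4.33 = 35047.02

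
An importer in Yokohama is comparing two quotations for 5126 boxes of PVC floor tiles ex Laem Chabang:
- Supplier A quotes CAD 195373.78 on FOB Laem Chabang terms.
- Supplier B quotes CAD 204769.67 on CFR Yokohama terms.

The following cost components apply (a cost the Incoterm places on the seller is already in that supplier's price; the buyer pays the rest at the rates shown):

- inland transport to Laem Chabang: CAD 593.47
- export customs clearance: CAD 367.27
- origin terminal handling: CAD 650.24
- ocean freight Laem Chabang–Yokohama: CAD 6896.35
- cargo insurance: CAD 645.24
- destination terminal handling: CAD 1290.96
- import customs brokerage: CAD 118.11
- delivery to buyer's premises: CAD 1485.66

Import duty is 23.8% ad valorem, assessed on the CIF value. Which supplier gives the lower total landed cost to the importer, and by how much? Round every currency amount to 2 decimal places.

Supplier A (FOB):
CIF value = FOB price + freight + insurance = 195373.78 + 6896.35 + 645.24 = 202915.37
Import duty = 202915.37 × 23.8% = 48293.86
Buyer bears (A): 6896.35 + 645.24 + 1290.96 + 118.11 + 1485.66 = 10436.32
Landed cost (A) = invoice 195373.78 + 10436.32 + duty 48293.86 = 254103.96
Supplier B (CFR):
CIF value = CFR price + insurance = 204769.67 + 645.24 = 205414.91
Import duty = 205414.91 × 23.8% = 48888.75
Buyer bears (B): 645.24 + 1290.96 + 118.11 + 1485.66 = 3539.97
Landed cost (B) = invoice 204769.67 + 3539.97 + duty 48888.75 = 257198.39
Difference = |254103.96 − 257198.39| = 3094.43

Supplier A is cheaper by CAD 3094.43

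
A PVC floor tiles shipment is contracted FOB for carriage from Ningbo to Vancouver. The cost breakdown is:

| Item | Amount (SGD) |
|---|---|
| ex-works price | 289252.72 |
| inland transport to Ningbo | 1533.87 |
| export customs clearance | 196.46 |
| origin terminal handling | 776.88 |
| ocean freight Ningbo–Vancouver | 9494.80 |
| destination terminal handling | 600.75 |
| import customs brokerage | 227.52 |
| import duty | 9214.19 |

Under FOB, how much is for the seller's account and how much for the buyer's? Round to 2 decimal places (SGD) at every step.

FOB: the seller bears costs until goods are on board at the origin port; the buyer bears freight, insurance and all costs thereafter.
Seller's account: goods 289252.72 + inland to port 1533.87 + export clearance 196.46 + origin terminal 776.88 = 291759.93
Buyer's account: freight 9494.80 + destination terminal 600.75 + brokerage 227.52 + duty 9214.19 = 19537.26

Seller: SGD 291759.93; buyer: SGD 19537.26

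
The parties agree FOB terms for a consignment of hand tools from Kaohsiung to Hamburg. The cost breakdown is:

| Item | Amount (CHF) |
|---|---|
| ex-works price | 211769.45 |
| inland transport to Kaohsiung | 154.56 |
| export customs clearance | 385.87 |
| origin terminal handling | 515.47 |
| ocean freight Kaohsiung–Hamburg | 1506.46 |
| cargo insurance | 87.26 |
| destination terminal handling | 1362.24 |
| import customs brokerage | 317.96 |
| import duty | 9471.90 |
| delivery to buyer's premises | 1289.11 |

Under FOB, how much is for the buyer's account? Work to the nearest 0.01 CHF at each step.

Buyer's account: CHF 14034.93

FOB: the seller bears costs until goods are on board at the origin port; the buyer bears freight, insurance and all costs thereafter.
Seller's account: goods 211769.45 + inland to port 154.56 + export clearance 385.87 + origin terminal 515.47 = 212825.35
Buyer's account: freight 1506.46 + insurance 87.26 + destination terminal 1362.24 + brokerage 317.96 + duty 9471.90 + delivery 1289.11 = 14034.93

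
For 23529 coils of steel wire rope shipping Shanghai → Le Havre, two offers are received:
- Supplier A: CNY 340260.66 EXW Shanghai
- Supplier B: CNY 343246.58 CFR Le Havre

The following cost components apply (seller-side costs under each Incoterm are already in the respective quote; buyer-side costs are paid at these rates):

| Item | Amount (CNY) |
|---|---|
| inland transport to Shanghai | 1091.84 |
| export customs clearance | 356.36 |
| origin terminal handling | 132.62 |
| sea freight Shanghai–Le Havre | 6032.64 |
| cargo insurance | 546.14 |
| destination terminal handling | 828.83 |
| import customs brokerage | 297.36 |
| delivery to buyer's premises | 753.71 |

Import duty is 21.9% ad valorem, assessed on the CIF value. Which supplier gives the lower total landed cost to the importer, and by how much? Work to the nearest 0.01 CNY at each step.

Supplier A (EXW):
CIF value = EXW price + inland to port + export clearance + origin terminal + freight + insurance = 340260.66 + 1091.84 + 356.36 + 132.62 + 6032.64 + 546.14 = 348420.26
Import duty = 348420.26 × 21.9% = 76304.04
Buyer bears (A): 1091.84 + 356.36 + 132.62 + 6032.64 + 546.14 + 828.83 + 297.36 + 753.71 = 10039.50
Landed cost (A) = invoice 340260.66 + 10039.50 + duty 76304.04 = 426604.20
Supplier B (CFR):
CIF value = CFR price + insurance = 343246.58 + 546.14 = 343792.72
Import duty = 343792.72 × 21.9% = 75290.61
Buyer bears (B): 546.14 + 828.83 + 297.36 + 753.71 = 2426.04
Landed cost (B) = invoice 343246.58 + 2426.04 + duty 75290.61 = 420963.23
Difference = |426604.20 − 420963.23| = 5640.97

Supplier B is cheaper by CNY 5640.97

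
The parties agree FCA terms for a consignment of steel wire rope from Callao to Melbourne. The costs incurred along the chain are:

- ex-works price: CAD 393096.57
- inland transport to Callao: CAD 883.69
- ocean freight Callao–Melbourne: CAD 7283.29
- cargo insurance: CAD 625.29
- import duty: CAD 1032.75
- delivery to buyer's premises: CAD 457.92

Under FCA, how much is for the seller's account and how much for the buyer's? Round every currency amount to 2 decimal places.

FCA: the seller delivers export-cleared goods to the carrier; the buyer bears costs from that point.
Seller's account: goods 393096.57 + inland to port 883.69 = 393980.26
Buyer's account: freight 7283.29 + insurance 625.29 + duty 1032.75 + delivery 457.92 = 9399.25

Seller: CAD 393980.26; buyer: CAD 9399.25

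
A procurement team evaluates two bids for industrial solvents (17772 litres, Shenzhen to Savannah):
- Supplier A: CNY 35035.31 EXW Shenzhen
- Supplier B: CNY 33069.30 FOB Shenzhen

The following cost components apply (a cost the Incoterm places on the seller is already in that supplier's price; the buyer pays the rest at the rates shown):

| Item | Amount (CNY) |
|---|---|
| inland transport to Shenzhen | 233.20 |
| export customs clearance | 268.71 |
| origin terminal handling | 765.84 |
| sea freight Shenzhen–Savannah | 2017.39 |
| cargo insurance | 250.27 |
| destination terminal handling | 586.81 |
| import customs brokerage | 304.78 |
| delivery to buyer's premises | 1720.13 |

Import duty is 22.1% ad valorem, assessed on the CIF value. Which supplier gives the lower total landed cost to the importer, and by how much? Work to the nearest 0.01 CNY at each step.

Supplier A (EXW):
CIF value = EXW price + inland to port + export clearance + origin terminal + freight + insurance = 35035.31 + 233.20 + 268.71 + 765.84 + 2017.39 + 250.27 = 38570.72
Import duty = 38570.72 × 22.1% = 8524.13
Buyer bears (A): 233.20 + 268.71 + 765.84 + 2017.39 + 250.27 + 586.81 + 304.78 + 1720.13 = 6147.13
Landed cost (A) = invoice 35035.31 + 6147.13 + duty 8524.13 = 49706.57
Supplier B (FOB):
CIF value = FOB price + freight + insurance = 33069.30 + 2017.39 + 250.27 = 35336.96
Import duty = 35336.96 × 22.1% = 7809.47
Buyer bears (B): 2017.39 + 250.27 + 586.81 + 304.78 + 1720.13 = 4879.38
Landed cost (B) = invoice 33069.30 + 4879.38 + duty 7809.47 = 45758.15
Difference = |49706.57 − 45758.15| = 3948.42

Supplier B is cheaper by CNY 3948.42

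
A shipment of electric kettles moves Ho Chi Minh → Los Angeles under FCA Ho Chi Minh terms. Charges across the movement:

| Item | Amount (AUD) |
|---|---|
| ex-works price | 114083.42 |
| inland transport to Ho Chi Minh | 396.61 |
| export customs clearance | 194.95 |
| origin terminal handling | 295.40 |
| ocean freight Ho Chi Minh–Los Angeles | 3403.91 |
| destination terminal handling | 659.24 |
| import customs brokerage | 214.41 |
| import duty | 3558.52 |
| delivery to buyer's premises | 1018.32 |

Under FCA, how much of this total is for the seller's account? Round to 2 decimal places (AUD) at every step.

FCA: the seller delivers export-cleared goods to the carrier; the buyer bears costs from that point.
Seller's account: goods 114083.42 + inland to port 396.61 + export clearance 194.95 = 114674.98
Buyer's account: origin terminal 295.40 + freight 3403.91 + destination terminal 659.24 + brokerage 214.41 + duty 3558.52 + delivery 1018.32 = 9149.80

Seller's account: AUD 114674.98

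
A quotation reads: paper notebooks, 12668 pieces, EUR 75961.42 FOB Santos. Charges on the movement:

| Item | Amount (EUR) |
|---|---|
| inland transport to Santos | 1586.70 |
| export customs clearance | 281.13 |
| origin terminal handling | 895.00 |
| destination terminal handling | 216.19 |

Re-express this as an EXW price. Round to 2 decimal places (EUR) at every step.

EXW price: EUR 73198.59

Not relevant to the conversion: destination terminal — on the buyer under both terms; not part of either seller's price.
From FOB to EXW, the seller no longer bears: inland to port, export clearance, origin terminal.
EXW price = 75961.42 − 1586.70 − 281.13 − 895.00 = 73198.59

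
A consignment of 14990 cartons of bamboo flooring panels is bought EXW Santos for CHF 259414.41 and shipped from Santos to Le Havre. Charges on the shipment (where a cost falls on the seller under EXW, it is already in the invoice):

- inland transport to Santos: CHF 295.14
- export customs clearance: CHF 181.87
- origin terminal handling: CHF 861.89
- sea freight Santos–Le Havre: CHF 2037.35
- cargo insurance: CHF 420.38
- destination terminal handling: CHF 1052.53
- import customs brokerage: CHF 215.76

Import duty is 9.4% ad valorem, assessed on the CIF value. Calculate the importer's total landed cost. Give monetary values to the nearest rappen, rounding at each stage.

Total landed cost: CHF 289221.17

EXW: the seller makes goods available at their premises; the buyer bears all onward costs.
CIF value = EXW price + inland to port + export clearance + origin terminal + freight + insurance = 259414.41 + 295.14 + 181.87 + 861.89 + 2037.35 + 420.38 = 263211.04
Import duty = 263211.04 × 9.4% = 24741.84
Buyer bears: inland to port 295.14 + export clearance 181.87 + origin terminal 861.89 + freight 2037.35 + insurance 420.38 + destination terminal 1052.53 + brokerage 215.76 + duty 24741.84 = 29806.76
Landed cost = invoice 259414.41 + 29806.76 = 289221.17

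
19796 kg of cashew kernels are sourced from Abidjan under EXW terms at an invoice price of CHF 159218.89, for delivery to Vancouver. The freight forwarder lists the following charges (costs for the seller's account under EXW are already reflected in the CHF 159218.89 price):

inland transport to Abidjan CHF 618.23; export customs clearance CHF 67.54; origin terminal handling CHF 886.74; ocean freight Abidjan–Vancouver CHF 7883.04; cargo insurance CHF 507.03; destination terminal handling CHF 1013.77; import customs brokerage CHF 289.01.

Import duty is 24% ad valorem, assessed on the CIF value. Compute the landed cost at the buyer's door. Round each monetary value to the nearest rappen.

Total landed cost: CHF 211087.80

EXW: the seller makes goods available at their premises; the buyer bears all onward costs.
CIF value = EXW price + inland to port + export clearance + origin terminal + freight + insurance = 159218.89 + 618.23 + 67.54 + 886.74 + 7883.04 + 507.03 = 169181.47
Import duty = 169181.47 × 24% = 40603.55
Buyer bears: inland to port 618.23 + export clearance 67.54 + origin terminal 886.74 + freight 7883.04 + insurance 507.03 + destination terminal 1013.77 + brokerage 289.01 + duty 40603.55 = 51868.91
Landed cost = invoice 159218.89 + 51868.91 = 211087.80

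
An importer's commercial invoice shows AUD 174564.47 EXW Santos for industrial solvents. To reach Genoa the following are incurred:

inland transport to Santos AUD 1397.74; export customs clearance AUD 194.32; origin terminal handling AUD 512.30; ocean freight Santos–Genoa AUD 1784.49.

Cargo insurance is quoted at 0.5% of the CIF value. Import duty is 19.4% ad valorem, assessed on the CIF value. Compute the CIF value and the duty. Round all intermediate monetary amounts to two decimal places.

CIF value: AUD 179350.07; import duty: AUD 34793.91

Let C be the CIF value. C = EXW price + pre-shipment costs + freight + 0.5% × C
C − 0.5% × C = 174564.47 + 1397.74 + 194.32 + 512.30 + 1784.49
0.995 × C = 178453.32
C = 178453.32 / 0.995 = 179350.07
Insurance premium = 0.5% × 179350.07 = 896.75
Import duty = 179350.07 × 19.4% = 34793.91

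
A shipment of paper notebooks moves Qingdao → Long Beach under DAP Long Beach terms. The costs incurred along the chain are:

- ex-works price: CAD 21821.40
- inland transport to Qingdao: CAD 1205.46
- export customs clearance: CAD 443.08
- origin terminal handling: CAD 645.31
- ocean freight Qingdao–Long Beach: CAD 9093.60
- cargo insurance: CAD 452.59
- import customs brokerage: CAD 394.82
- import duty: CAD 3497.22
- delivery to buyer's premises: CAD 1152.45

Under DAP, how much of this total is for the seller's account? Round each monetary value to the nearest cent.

DAP: the seller bears all costs to the named destination except import duty and clearance.
Seller's account: goods 21821.40 + inland to port 1205.46 + export clearance 443.08 + origin terminal 645.31 + freight 9093.60 + insurance 452.59 + delivery 1152.45 = 34813.89
Buyer's account: brokerage 394.82 + duty 3497.22 = 3892.04

Seller's account: CAD 34813.89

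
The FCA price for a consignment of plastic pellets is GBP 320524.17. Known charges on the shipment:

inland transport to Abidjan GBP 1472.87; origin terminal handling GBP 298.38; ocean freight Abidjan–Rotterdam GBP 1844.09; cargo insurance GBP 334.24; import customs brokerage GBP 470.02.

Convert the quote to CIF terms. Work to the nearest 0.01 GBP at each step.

CIF price: GBP 323000.88

Not relevant to the conversion: inland to port — on the seller under both FCA and CIF; already in the FCA price and stays in the CIF price. brokerage — on the buyer under both terms; not part of either seller's price.
From FCA to CIF, the seller additionally bears: origin terminal, freight, insurance.
CIF price = 320524.17 + 298.38 + 1844.09 + 334.24 = 323000.88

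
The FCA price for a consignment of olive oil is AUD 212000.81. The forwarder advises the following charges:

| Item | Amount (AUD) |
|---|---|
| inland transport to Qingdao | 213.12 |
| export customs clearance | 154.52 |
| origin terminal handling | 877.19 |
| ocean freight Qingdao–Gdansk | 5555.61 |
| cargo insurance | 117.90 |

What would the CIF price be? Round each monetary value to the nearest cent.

Not relevant to the conversion: inland to port, export clearance — on the seller under both FCA and CIF; already in the FCA price and stays in the CIF price.
From FCA to CIF, the seller additionally bears: origin terminal, freight, insurance.
CIF price = 212000.81 + 877.19 + 5555.61 + 117.90 = 218551.51

CIF price: AUD 218551.51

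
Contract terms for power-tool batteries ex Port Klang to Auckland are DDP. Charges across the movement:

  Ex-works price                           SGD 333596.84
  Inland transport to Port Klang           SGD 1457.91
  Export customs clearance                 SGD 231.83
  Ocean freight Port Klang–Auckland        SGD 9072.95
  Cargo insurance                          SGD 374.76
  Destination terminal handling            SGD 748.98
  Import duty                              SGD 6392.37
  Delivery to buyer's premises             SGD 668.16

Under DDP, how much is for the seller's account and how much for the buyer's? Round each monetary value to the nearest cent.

Seller: SGD 352543.80; buyer: SGD 0.00

DDP: the seller bears all costs including import duty.
Seller's account: goods 333596.84 + inland to port 1457.91 + export clearance 231.83 + freight 9072.95 + insurance 374.76 + destination terminal 748.98 + duty 6392.37 + delivery 668.16 = 352543.80
Buyer's account: 0.00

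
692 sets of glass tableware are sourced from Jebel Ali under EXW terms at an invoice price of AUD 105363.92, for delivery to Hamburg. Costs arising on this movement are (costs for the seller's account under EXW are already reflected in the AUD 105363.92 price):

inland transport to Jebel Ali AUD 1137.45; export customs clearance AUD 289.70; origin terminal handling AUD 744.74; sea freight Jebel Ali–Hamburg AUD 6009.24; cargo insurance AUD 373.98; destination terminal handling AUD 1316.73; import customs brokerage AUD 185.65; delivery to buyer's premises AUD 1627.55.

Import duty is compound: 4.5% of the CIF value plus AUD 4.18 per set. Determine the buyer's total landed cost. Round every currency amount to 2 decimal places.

EXW: the seller makes goods available at their premises; the buyer bears all onward costs.
CIF value = EXW price + inland to port + export clearance + origin terminal + freight + insurance = 105363.92 + 1137.45 + 289.70 + 744.74 + 6009.24 + 373.98 = 113919.03
Ad valorem component: 113919.03 × 4.5% = 5126.36
Specific component: 692 × 4.18 = 2892.56
Import duty = 5126.36 + 2892.56 = 8018.92
Buyer bears: inland to port 1137.45 + export clearance 289.70 + origin terminal 744.74 + freight 6009.24 + insurance 373.98 + destination terminal 1316.73 + brokerage 185.65 + delivery 1627.55 + duty 8018.92 = 19703.96
Landed cost = invoice 105363.92 + 19703.96 = 125067.88

Total landed cost: AUD 125067.88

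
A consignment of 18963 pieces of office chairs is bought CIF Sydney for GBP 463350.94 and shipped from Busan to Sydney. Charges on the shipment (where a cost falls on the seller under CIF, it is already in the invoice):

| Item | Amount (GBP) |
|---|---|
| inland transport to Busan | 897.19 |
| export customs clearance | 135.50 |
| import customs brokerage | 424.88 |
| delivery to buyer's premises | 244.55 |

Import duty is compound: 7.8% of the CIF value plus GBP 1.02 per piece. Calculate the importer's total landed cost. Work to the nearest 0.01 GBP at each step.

CIF: the seller pays costs through ocean freight and marine insurance to the destination port.
Already in the invoice (seller's account under CIF): inland to port, export clearance — exclude.
The CIF price already equals the CIF value: 463350.94
Ad valorem component: 463350.94 × 7.8% = 36141.37
Specific component: 18963 × 1.02 = 19342.26
Import duty = 36141.37 + 19342.26 = 55483.63
Buyer bears: brokerage 424.88 + delivery 244.55 + duty 55483.63 = 56153.06
Landed cost = invoice 463350.94 + 56153.06 = 519504.00

Total landed cost: GBP 519504.00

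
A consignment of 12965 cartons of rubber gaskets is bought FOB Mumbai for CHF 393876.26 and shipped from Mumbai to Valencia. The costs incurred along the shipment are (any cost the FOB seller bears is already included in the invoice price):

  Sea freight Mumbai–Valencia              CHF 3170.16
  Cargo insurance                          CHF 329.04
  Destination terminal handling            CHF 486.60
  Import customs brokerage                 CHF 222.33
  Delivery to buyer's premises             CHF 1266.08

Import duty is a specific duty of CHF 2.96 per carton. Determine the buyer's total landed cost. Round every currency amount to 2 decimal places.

FOB: the seller bears costs until goods are on board at the origin port; the buyer bears freight, insurance and all costs thereafter.
CIF value = FOB price + freight + insurance = 393876.26 + 3170.16 + 329.04 = 397375.46
Import duty = 12965 × 2.96 = 38376.40
Buyer bears: freight 3170.16 + insurance 329.04 + destination terminal 486.60 + brokerage 222.33 + delivery 1266.08 + duty 38376.40 = 43850.61
Landed cost = invoice 393876.26 + 43850.61 = 437726.87

Total landed cost: CHF 437726.87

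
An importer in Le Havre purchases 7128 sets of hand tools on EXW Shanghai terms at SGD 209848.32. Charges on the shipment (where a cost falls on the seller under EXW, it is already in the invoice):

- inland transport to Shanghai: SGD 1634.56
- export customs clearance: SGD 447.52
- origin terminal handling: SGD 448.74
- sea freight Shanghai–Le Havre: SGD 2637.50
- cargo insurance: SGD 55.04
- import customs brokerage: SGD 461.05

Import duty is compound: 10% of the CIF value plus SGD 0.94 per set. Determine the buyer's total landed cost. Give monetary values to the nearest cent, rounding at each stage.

Total landed cost: SGD 243740.22

EXW: the seller makes goods available at their premises; the buyer bears all onward costs.
CIF value = EXW price + inland to port + export clearance + origin terminal + freight + insurance = 209848.32 + 1634.56 + 447.52 + 448.74 + 2637.50 + 55.04 = 215071.68
Ad valorem component: 215071.68 × 10% = 21507.17
Specific component: 7128 × 0.94 = 6700.32
Import duty = 21507.17 + 6700.32 = 28207.49
Buyer bears: inland to port 1634.56 + export clearance 447.52 + origin terminal 448.74 + freight 2637.50 + insurance 55.04 + brokerage 461.05 + duty 28207.49 = 33891.90
Landed cost = invoice 209848.32 + 33891.90 = 243740.22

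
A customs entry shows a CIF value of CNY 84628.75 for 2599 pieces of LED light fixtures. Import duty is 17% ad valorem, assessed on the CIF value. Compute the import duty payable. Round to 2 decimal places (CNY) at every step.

Import duty = 84628.75 × 17% = 14386.89

Import duty: CNY 14386.89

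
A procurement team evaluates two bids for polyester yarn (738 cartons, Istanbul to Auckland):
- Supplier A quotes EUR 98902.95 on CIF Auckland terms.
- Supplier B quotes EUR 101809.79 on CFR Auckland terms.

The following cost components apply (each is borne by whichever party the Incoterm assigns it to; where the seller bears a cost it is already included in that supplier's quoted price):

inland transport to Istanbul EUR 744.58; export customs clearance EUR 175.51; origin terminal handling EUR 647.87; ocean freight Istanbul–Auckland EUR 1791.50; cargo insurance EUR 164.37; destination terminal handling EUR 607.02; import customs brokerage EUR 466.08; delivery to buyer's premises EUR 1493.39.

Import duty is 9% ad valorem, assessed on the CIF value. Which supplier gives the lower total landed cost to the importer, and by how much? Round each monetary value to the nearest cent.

Supplier A is cheaper by EUR 3347.61

Supplier A (CIF):
The CIF price already equals the CIF value: 98902.95
Import duty = 98902.95 × 9% = 8901.27
Buyer bears (A): 607.02 + 466.08 + 1493.39 = 2566.49
Landed cost (A) = invoice 98902.95 + 2566.49 + duty 8901.27 = 110370.71
Supplier B (CFR):
CIF value = CFR price + insurance = 101809.79 + 164.37 = 101974.16
Import duty = 101974.16 × 9% = 9177.67
Buyer bears (B): 164.37 + 607.02 + 466.08 + 1493.39 = 2730.86
Landed cost (B) = invoice 101809.79 + 2730.86 + duty 9177.67 = 113718.32
Difference = |110370.71 − 113718.32| = 3347.61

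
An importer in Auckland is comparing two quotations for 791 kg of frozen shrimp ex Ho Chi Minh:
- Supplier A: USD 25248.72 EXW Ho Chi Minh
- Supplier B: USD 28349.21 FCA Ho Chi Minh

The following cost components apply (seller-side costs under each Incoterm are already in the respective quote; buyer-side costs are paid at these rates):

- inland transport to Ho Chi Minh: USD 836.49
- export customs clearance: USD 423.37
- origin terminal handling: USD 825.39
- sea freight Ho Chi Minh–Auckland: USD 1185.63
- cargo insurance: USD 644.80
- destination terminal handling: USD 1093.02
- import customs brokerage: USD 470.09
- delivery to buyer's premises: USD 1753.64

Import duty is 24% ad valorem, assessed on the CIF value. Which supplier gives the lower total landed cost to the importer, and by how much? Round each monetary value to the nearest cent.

Supplier A (EXW):
CIF value = EXW price + inland to port + export clearance + origin terminal + freight + insurance = 25248.72 + 836.49 + 423.37 + 825.39 + 1185.63 + 644.80 = 29164.40
Import duty = 29164.40 × 24% = 6999.46
Buyer bears (A): 836.49 + 423.37 + 825.39 + 1185.63 + 644.80 + 1093.02 + 470.09 + 1753.64 = 7232.43
Landed cost (A) = invoice 25248.72 + 7232.43 + duty 6999.46 = 39480.61
Supplier B (FCA):
CIF value = FCA price + origin terminal + freight + insurance = 28349.21 + 825.39 + 1185.63 + 644.80 = 31005.03
Import duty = 31005.03 × 24% = 7441.21
Buyer bears (B): 825.39 + 1185.63 + 644.80 + 1093.02 + 470.09 + 1753.64 = 5972.57
Landed cost (B) = invoice 28349.21 + 5972.57 + duty 7441.21 = 41762.99
Difference = |39480.61 − 41762.99| = 2282.38

Supplier A is cheaper by USD 2282.38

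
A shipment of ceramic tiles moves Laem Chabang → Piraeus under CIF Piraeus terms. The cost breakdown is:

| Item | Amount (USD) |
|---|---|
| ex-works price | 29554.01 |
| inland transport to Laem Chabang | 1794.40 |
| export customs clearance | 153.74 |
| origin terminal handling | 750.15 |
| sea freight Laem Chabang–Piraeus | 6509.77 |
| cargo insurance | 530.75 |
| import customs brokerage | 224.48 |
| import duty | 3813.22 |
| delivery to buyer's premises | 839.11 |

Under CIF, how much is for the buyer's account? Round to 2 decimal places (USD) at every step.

CIF: the seller pays costs through ocean freight and marine insurance to the destination port.
Seller's account: goods 29554.01 + inland to port 1794.40 + export clearance 153.74 + origin terminal 750.15 + freight 6509.77 + insurance 530.75 = 39292.82
Buyer's account: brokerage 224.48 + duty 3813.22 + delivery 839.11 = 4876.81

Buyer's account: USD 4876.81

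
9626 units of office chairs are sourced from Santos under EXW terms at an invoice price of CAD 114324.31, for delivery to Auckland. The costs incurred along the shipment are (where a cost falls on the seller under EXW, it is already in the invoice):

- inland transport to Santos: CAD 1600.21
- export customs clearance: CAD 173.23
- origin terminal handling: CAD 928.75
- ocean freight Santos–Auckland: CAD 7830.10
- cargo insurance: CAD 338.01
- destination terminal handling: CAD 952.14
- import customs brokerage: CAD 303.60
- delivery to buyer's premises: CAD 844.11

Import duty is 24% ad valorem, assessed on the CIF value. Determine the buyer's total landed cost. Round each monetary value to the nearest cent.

Total landed cost: CAD 157341.17

EXW: the seller makes goods available at their premises; the buyer bears all onward costs.
CIF value = EXW price + inland to port + export clearance + origin terminal + freight + insurance = 114324.31 + 1600.21 + 173.23 + 928.75 + 7830.10 + 338.01 = 125194.61
Import duty = 125194.61 × 24% = 30046.71
Buyer bears: inland to port 1600.21 + export clearance 173.23 + origin terminal 928.75 + freight 7830.10 + insurance 338.01 + destination terminal 952.14 + brokerage 303.60 + delivery 844.11 + duty 30046.71 = 43016.86
Landed cost = invoice 114324.31 + 43016.86 = 157341.17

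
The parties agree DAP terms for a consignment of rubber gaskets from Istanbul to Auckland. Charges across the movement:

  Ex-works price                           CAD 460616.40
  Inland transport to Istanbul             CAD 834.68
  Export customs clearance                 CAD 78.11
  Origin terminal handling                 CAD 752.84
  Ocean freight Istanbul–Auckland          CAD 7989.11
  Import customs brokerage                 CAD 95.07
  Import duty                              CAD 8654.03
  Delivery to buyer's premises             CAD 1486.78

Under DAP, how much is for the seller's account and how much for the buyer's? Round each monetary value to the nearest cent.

DAP: the seller bears all costs to the named destination except import duty and clearance.
Seller's account: goods 460616.40 + inland to port 834.68 + export clearance 78.11 + origin terminal 752.84 + freight 7989.11 + delivery 1486.78 = 471757.92
Buyer's account: brokerage 95.07 + duty 8654.03 = 8749.10

Seller: CAD 471757.92; buyer: CAD 8749.10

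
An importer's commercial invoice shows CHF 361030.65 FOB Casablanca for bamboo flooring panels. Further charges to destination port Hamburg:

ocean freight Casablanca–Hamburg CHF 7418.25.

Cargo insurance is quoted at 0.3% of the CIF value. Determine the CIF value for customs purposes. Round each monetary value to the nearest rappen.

Let C be the CIF value. C = FOB price + freight + 0.3% × C
C − 0.3% × C = 361030.65 + 7418.25
0.997 × C = 368448.90
C = 368448.90 / 0.997 = 369557.57
Insurance premium = 0.3% × 369557.57 = 1108.67

CIF value: CHF 369557.57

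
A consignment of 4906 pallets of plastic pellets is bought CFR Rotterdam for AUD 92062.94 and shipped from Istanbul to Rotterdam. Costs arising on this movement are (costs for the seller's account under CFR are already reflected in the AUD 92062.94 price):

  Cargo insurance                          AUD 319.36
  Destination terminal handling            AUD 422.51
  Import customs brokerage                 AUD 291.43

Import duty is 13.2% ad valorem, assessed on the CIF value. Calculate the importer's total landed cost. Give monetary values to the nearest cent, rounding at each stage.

Total landed cost: AUD 105290.70

CFR: the seller pays costs through ocean freight to the destination port, but not insurance.
CIF value = CFR price + insurance = 92062.94 + 319.36 = 92382.30
Import duty = 92382.30 × 13.2% = 12194.46
Buyer bears: insurance 319.36 + destination terminal 422.51 + brokerage 291.43 + duty 12194.46 = 13227.76
Landed cost = invoice 92062.94 + 13227.76 = 105290.70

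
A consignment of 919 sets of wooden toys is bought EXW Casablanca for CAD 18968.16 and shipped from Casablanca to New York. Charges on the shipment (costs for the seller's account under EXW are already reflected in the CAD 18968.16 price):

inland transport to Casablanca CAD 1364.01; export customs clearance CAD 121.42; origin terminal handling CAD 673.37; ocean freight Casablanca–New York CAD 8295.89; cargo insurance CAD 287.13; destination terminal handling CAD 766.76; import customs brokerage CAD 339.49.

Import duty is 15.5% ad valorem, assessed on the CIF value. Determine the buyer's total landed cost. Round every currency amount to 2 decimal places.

Total landed cost: CAD 35421.28

EXW: the seller makes goods available at their premises; the buyer bears all onward costs.
CIF value = EXW price + inland to port + export clearance + origin terminal + freight + insurance = 18968.16 + 1364.01 + 121.42 + 673.37 + 8295.89 + 287.13 = 29709.98
Import duty = 29709.98 × 15.5% = 4605.05
Buyer bears: inland to port 1364.01 + export clearance 121.42 + origin terminal 673.37 + freight 8295.89 + insurance 287.13 + destination terminal 766.76 + brokerage 339.49 + duty 4605.05 = 16453.12
Landed cost = invoice 18968.16 + 16453.12 = 35421.28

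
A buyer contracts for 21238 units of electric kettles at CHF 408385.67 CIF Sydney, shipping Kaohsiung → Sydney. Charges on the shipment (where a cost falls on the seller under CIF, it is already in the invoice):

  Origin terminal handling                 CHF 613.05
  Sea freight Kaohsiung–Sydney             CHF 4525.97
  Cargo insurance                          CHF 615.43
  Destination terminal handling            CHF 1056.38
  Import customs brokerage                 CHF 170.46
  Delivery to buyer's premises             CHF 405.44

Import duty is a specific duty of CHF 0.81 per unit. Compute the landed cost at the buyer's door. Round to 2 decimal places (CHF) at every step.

CIF: the seller pays costs through ocean freight and marine insurance to the destination port.
Already in the invoice (seller's account under CIF): origin terminal, freight, insurance — exclude.
The CIF price already equals the CIF value: 408385.67
Import duty = 21238 × 0.81 = 17202.78
Buyer bears: destination terminal 1056.38 + brokerage 170.46 + delivery 405.44 + duty 17202.78 = 18835.06
Landed cost = invoice 408385.67 + 18835.06 = 427220.73

Total landed cost: CHF 427220.73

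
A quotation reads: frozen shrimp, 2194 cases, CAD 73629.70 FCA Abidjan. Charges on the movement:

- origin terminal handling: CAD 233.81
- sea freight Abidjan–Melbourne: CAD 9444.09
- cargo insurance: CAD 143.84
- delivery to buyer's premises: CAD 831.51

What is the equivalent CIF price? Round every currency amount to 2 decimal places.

CIF price: CAD 83451.44

Not relevant to the conversion: delivery — on the buyer under both terms; not part of either seller's price.
From FCA to CIF, the seller additionally bears: origin terminal, freight, insurance.
CIF price = 73629.70 + 233.81 + 9444.09 + 143.84 = 83451.44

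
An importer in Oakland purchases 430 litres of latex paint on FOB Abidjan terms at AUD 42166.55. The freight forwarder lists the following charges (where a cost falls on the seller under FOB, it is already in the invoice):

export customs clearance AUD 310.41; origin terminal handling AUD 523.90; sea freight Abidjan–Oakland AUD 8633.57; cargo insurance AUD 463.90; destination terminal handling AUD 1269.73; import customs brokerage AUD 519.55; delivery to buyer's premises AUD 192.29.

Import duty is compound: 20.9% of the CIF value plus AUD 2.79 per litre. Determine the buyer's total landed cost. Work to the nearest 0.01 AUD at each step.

FOB: the seller bears costs until goods are on board at the origin port; the buyer bears freight, insurance and all costs thereafter.
Already in the invoice (seller's account under FOB): export clearance, origin terminal — exclude.
CIF value = FOB price + freight + insurance = 42166.55 + 8633.57 + 463.90 = 51264.02
Ad valorem component: 51264.02 × 20.9% = 10714.18
Specific component: 430 × 2.79 = 1199.70
Import duty = 10714.18 + 1199.70 = 11913.88
Buyer bears: freight 8633.57 + insurance 463.90 + destination terminal 1269.73 + brokerage 519.55 + delivery 192.29 + duty 11913.88 = 22992.92
Landed cost = invoice 42166.55 + 22992.92 = 65159.47

Total landed cost: AUD 65159.47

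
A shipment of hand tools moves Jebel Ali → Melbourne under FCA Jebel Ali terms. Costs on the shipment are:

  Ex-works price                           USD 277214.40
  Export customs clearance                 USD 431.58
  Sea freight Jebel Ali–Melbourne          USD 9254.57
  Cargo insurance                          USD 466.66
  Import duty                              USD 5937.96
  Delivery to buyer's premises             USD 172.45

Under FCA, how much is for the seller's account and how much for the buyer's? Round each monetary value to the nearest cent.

Seller: USD 277645.98; buyer: USD 15831.64

FCA: the seller delivers export-cleared goods to the carrier; the buyer bears costs from that point.
Seller's account: goods 277214.40 + export clearance 431.58 = 277645.98
Buyer's account: freight 9254.57 + insurance 466.66 + duty 5937.96 + delivery 172.45 = 15831.64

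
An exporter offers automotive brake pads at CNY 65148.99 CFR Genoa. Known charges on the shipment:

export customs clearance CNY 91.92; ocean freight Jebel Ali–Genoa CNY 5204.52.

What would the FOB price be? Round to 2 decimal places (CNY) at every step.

FOB price: CNY 59944.47

Not relevant to the conversion: export clearance — on the seller under both CFR and FOB; already in the CFR price and stays in the FOB price.
From CFR to FOB, the seller no longer bears: freight.
FOB price = 65148.99 − 5204.52 = 59944.47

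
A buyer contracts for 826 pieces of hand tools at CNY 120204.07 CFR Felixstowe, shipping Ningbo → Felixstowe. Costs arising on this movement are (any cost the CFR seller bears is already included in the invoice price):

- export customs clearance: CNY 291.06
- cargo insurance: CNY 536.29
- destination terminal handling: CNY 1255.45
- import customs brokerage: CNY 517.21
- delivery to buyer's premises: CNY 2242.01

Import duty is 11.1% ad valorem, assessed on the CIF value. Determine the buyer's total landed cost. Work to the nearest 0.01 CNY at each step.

CFR: the seller pays costs through ocean freight to the destination port, but not insurance.
Already in the invoice (seller's account under CFR): export clearance — exclude.
CIF value = CFR price + insurance = 120204.07 + 536.29 = 120740.36
Import duty = 120740.36 × 11.1% = 13402.18
Buyer bears: insurance 536.29 + destination terminal 1255.45 + brokerage 517.21 + delivery 2242.01 + duty 13402.18 = 17953.14
Landed cost = invoice 120204.07 + 17953.14 = 138157.21

Total landed cost: CNY 138157.21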